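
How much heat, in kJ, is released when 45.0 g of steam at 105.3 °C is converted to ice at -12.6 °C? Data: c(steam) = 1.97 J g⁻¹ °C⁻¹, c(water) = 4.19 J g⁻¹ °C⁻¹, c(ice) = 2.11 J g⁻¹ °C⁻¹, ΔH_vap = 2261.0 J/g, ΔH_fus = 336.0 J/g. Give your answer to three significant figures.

q1 (cool steam 105.3→100 °C): 45.0 × 1.97 × 5.3 = 470 J
q2 (condense at 100 °C): 45.0 × 2261.0 = 101745 J
q3 (cool water 100→0 °C): 45.0 × 4.19 × 100.0 = 18855 J
q4 (freeze at 0 °C): 45.0 × 336.0 = 15120 J
q5 (cool ice 0→-12.6 °C): 45.0 × 2.11 × 12.6 = 1196 J
Total: 470 + 101745 + 18855 + 15120 + 1196 = 137386 J = 137 kJ

q = 137 kJ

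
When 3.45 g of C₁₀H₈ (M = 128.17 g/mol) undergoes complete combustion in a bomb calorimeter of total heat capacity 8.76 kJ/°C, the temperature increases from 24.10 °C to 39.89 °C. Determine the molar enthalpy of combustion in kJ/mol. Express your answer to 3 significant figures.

ΔH = -5140 kJ/mol

ΔT = 39.89 − 24.10 = 15.79 °C
q_cal = C_cal × ΔT = 8.76 × 15.79 = 138.3204 kJ
n = 3.45 / 128.17 = 0.02692 mol
q_rxn = −q_cal = -138.3204 kJ
ΔH = -138.3204 / 0.02692 = -5138 kJ/mol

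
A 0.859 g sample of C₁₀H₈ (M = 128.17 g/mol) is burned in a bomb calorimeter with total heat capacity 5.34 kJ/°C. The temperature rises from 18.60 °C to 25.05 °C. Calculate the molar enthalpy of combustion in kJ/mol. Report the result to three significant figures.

ΔH = -5140 kJ/mol

ΔT = 25.05 − 18.60 = 6.45 °C
q_cal = C_cal × ΔT = 5.34 × 6.45 = 34.443 kJ
n = 0.859 / 128.17 = 0.006702 mol
q_rxn = −q_cal = -34.443 kJ
ΔH = -34.443 / 0.006702 = -5139 kJ/mol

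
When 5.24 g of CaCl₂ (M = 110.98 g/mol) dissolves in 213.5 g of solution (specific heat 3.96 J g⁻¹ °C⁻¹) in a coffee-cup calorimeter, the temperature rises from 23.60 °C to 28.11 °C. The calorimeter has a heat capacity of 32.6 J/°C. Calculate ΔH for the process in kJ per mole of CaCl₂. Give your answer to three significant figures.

|ΔT| = |28.11 − 23.60| = 4.51 °C
|q_surr| = (213.5 × 3.96 + 32.6) × 4.51 = 878.06 × 4.51 = 3960 J
n(CaCl₂) = 5.24 / 110.98 = 0.04722 mol
Temperature rose, so q_rxn = −|q_surr| = -3.960 kJ
ΔH = q_rxn / n = -83.86 kJ/mol

ΔH = -83.9 kJ/mol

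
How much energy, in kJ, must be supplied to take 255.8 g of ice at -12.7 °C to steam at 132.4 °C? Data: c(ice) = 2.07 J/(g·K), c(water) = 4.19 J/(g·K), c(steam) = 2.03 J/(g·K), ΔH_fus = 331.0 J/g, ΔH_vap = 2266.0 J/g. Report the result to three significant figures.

q1 (heat ice -12.7→0.0 °C): 255.8 × 2.07 × 12.7 = 6725 J
q2 (melt at 0 °C): 255.8 × 331.0 = 84670 J
q3 (heat water 0.0→100.0 °C): 255.8 × 4.19 × 100.0 = 107180 J
q4 (vaporize at 100 °C): 255.8 × 2266.0 = 579643 J
q5 (heat steam 100.0→132.4 °C): 255.8 × 2.03 × 32.4 = 16824 J
Total: 6725 + 84670 + 107180 + 579643 + 16824 = 795042 J = 795 kJ

q = 795 kJ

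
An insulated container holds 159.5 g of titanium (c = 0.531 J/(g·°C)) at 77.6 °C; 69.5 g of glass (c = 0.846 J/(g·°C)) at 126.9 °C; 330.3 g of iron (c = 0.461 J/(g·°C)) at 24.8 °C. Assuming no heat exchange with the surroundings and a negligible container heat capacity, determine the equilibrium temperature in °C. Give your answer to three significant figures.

Σ mᵢcᵢ(T − Tᵢ) = 0  ⇒  T = Σ mᵢcᵢTᵢ / Σ mᵢcᵢ
Σ mᵢcᵢ = 159.5×0.531 + 69.5×0.846 + 330.3×0.461 = 295.7598
Σ mᵢcᵢTᵢ = 84.6945×77.6 + 58.797×126.9 + 152.2683×24.8 = 17810
T = 17810 / 295.7598 = 60.22 °C

T_f = 60.2 °C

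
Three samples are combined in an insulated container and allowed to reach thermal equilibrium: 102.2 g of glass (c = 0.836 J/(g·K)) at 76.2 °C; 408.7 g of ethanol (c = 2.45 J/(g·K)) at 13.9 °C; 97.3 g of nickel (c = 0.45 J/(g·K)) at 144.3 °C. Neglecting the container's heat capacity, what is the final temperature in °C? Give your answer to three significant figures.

Σ mᵢcᵢ(T − Tᵢ) = 0  ⇒  T = Σ mᵢcᵢTᵢ / Σ mᵢcᵢ
Σ mᵢcᵢ = 102.2×0.836 + 408.7×2.45 + 97.3×0.45 = 1130.5392
Σ mᵢcᵢTᵢ = 85.4392×76.2 + 1001.315×13.9 + 43.785×144.3 = 26747
T = 26747 / 1130.5392 = 23.66 °C

T_f = 23.7 °C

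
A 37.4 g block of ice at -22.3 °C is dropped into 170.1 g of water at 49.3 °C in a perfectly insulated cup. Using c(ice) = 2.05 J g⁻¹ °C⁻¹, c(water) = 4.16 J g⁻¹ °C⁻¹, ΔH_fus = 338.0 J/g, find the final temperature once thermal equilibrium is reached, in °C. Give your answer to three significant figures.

T_f = 23.8 °C

Heat to bring ice to 0 °C and melt it: q₁ = 37.4×2.05×22.3 + 37.4×338.0 = 14351 J
Heat the water can supply cooling to 0 °C: 170.1×4.16×49.3 = 34885.5 J > q₁, so all ice melts.
Energy balance: 170.1×4.16×(49.3 − T) = 14351 + 37.4×4.16×(T − 0)
707.616(49.3 − T) = 14351 + 155.584 T
34885.5 − 14351 = 863.200 T
T = 20534.5 / 863.200 = 23.79 °C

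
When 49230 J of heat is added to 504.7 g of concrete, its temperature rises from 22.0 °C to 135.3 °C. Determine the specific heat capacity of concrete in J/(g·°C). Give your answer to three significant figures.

c = q / (m ΔT) = 49230 / (504.7 × 113.3)
c = 49230 / 57182.51 = 0.861 J/(g·°C)

c = 0.861 J/(g·°C)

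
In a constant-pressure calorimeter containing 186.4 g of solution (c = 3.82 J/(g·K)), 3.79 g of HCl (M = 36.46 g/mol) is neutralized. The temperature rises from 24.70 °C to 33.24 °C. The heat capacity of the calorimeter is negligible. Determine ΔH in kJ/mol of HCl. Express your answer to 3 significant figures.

ΔH = -58.5 kJ/mol

|ΔT| = |33.24 − 24.70| = 8.54 °C
|q_surr| = (186.4 × 3.82) × 8.54 = 712.048 × 8.54 = 6081 J
n(HCl) = 3.79 / 36.46 = 0.1039 mol
Temperature rose, so q_rxn = −|q_surr| = -6.081 kJ
ΔH = q_rxn / n = -58.53 kJ/mol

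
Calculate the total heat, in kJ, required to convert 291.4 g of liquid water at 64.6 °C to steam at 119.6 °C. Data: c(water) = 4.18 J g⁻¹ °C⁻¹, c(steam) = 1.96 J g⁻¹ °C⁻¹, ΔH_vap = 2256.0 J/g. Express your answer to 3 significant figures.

q = 712 kJ

q1 (heat water 64.6→100.0 °C): 291.4 × 4.18 × 35.4 = 43119 J
q2 (vaporize at 100 °C): 291.4 × 2256.0 = 657398 J
q3 (heat steam 100.0→119.6 °C): 291.4 × 1.96 × 19.6 = 11194 J
Total: 43119 + 657398 + 11194 = 711711 J = 712 kJ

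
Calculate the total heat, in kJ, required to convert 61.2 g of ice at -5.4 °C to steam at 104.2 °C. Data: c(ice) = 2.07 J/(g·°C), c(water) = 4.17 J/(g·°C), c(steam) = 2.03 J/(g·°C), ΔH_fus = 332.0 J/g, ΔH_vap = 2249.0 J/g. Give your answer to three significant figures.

q1 (heat ice -5.4→0.0 °C): 61.2 × 2.07 × 5.4 = 684 J
q2 (melt at 0 °C): 61.2 × 332.0 = 20318 J
q3 (heat water 0.0→100.0 °C): 61.2 × 4.17 × 100.0 = 25520 J
q4 (vaporize at 100 °C): 61.2 × 2249.0 = 137639 J
q5 (heat steam 100.0→104.2 °C): 61.2 × 2.03 × 4.2 = 522 J
Total: 684 + 20318 + 25520 + 137639 + 522 = 184683 J = 185 kJ

q = 185 kJ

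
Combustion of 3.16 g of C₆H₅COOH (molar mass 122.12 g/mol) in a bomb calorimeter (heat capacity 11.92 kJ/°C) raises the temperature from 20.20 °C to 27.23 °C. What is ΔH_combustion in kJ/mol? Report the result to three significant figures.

ΔH = -3240 kJ/mol

ΔT = 27.23 − 20.20 = 7.03 °C
q_cal = C_cal × ΔT = 11.92 × 7.03 = 83.7976 kJ
n = 3.16 / 122.12 = 0.02588 mol
q_rxn = −q_cal = -83.7976 kJ
ΔH = -83.7976 / 0.02588 = -3238 kJ/mol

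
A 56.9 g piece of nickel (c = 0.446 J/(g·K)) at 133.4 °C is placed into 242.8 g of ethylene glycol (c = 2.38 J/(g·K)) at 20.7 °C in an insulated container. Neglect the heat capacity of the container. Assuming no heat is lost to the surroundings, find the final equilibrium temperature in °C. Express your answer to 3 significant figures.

T_f = 25.4 °C

Heat lost by nickel = heat gained by ethylene glycol.
(56.9)(0.446)(133.4 − T) = (242.8)(2.38)(T − 20.7)
25.3774 (133.4 − T) = 577.864 (T − 20.7)
3385.3 − 25.3774 T = 577.864 T − 11962
15347.3 = 603.2414 T
T = 25.44 °C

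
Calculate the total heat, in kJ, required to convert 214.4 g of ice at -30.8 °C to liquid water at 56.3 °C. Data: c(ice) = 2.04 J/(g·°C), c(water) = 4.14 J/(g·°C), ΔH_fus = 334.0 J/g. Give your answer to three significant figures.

q1 (heat ice -30.8→0.0 °C): 214.4 × 2.04 × 30.8 = 13471 J
q2 (melt at 0 °C): 214.4 × 334.0 = 71610 J
q3 (heat water 0.0→56.3 °C): 214.4 × 4.14 × 56.3 = 49973 J
Total: 13471 + 71610 + 49973 = 135054 J = 135 kJ

q = 135 kJ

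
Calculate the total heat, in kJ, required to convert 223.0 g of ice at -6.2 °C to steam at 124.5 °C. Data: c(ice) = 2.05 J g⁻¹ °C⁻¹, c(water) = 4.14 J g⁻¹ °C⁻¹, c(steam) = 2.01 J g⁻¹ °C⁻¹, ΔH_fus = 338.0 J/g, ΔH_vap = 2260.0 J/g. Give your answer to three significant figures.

q1 (heat ice -6.2→0.0 °C): 223.0 × 2.05 × 6.2 = 2834 J
q2 (melt at 0 °C): 223.0 × 338.0 = 75374 J
q3 (heat water 0.0→100.0 °C): 223.0 × 4.14 × 100.0 = 92322 J
q4 (vaporize at 100 °C): 223.0 × 2260.0 = 503980 J
q5 (heat steam 100.0→124.5 °C): 223.0 × 2.01 × 24.5 = 10982 J
Total: 2834 + 75374 + 92322 + 503980 + 10982 = 685492 J = 685 kJ

q = 685 kJ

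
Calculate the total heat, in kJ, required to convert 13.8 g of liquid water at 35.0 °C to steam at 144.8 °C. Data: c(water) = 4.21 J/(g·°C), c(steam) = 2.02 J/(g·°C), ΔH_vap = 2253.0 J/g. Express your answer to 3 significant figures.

q = 36.1 kJ

q1 (heat water 35.0→100.0 °C): 13.8 × 4.21 × 65.0 = 3776 J
q2 (vaporize at 100 °C): 13.8 × 2253.0 = 31091 J
q3 (heat steam 100.0→144.8 °C): 13.8 × 2.02 × 44.8 = 1249 J
Total: 3776 + 31091 + 1249 = 36116 J = 36.1 kJ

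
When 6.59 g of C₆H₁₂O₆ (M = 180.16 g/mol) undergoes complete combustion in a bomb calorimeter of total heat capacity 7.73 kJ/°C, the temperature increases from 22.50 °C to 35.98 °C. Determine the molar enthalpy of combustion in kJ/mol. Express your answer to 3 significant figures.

ΔH = -2850 kJ/mol

ΔT = 35.98 − 22.50 = 13.48 °C
q_cal = C_cal × ΔT = 7.73 × 13.48 = 104.2004 kJ
n = 6.59 / 180.16 = 0.03658 mol
q_rxn = −q_cal = -104.2004 kJ
ΔH = -104.2004 / 0.03658 = -2849 kJ/mol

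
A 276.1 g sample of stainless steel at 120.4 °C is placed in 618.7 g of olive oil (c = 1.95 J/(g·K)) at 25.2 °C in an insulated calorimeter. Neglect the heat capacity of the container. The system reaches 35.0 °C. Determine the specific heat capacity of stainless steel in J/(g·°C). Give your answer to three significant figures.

c = 0.501 J/(g·°C)

q_gained = (618.7 × 1.95) × (35.0 − 25.2) = 11820 J
q_lost = 276.1 × c × (120.4 − 35.0) = 23578.94 c
Set equal: c = 11820 / 23578.94 = 0.501 J/(g·°C)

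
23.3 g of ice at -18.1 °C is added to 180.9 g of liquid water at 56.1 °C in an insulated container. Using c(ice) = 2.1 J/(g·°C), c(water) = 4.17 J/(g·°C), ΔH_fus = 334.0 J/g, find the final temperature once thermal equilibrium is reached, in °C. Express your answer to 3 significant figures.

Heat to bring ice to 0 °C and melt it: q₁ = 23.3×2.1×18.1 + 23.3×334.0 = 8667.8 J
Heat the water can supply cooling to 0 °C: 180.9×4.17×56.1 = 42319.2 J > q₁, so all ice melts.
Energy balance: 180.9×4.17×(56.1 − T) = 8667.8 + 23.3×4.17×(T − 0)
754.353(56.1 − T) = 8667.8 + 97.161 T
42319.2 − 8667.8 = 851.514 T
T = 33651.4 / 851.514 = 39.52 °C

T_f = 39.5 °C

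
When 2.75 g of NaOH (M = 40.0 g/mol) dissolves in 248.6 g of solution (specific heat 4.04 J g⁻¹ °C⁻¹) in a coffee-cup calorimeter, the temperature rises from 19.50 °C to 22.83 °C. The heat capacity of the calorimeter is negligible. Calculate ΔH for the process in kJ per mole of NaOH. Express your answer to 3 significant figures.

|ΔT| = |22.83 − 19.50| = 3.33 °C
|q_surr| = (248.6 × 4.04) × 3.33 = 1004.344 × 3.33 = 3344 J
n(NaOH) = 2.75 / 40.0 = 0.06875 mol
Temperature rose, so q_rxn = −|q_surr| = -3.344 kJ
ΔH = q_rxn / n = -48.64 kJ/mol

ΔH = -48.6 kJ/mol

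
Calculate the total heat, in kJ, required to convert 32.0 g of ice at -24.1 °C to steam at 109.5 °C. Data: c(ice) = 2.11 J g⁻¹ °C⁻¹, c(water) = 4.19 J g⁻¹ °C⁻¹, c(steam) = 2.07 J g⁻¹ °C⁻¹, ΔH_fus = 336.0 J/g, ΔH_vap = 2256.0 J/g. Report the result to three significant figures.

q = 98.6 kJ

q1 (heat ice -24.1→0.0 °C): 32.0 × 2.11 × 24.1 = 1627 J
q2 (melt at 0 °C): 32.0 × 336.0 = 10752 J
q3 (heat water 0.0→100.0 °C): 32.0 × 4.19 × 100.0 = 13408 J
q4 (vaporize at 100 °C): 32.0 × 2256.0 = 72192 J
q5 (heat steam 100.0→109.5 °C): 32.0 × 2.07 × 9.5 = 629 J
Total: 1627 + 10752 + 13408 + 72192 + 629 = 98608 J = 98.6 kJ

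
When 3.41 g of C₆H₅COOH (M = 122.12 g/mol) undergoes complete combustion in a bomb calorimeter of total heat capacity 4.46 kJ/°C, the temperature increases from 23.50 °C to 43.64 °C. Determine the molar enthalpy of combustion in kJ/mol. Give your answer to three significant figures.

ΔT = 43.64 − 23.50 = 20.14 °C
q_cal = C_cal × ΔT = 4.46 × 20.14 = 89.8244 kJ
n = 3.41 / 122.12 = 0.02792 mol
q_rxn = −q_cal = -89.8244 kJ
ΔH = -89.8244 / 0.02792 = -3217 kJ/mol

ΔH = -3220 kJ/mol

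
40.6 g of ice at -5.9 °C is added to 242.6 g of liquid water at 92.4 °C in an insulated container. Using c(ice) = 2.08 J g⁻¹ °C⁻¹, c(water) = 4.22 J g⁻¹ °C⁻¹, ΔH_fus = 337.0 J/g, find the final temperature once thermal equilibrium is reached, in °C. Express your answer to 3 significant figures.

Heat to bring ice to 0 °C and melt it: q₁ = 40.6×2.08×5.9 + 40.6×337.0 = 14180 J
Heat the water can supply cooling to 0 °C: 242.6×4.22×92.4 = 94596.5 J > q₁, so all ice melts.
Energy balance: 242.6×4.22×(92.4 − T) = 14180 + 40.6×4.22×(T − 0)
1023.772(92.4 − T) = 14180 + 171.332 T
94596.5 − 14180 = 1195.104 T
T = 80416.5 / 1195.104 = 67.29 °C

T_f = 67.3 °C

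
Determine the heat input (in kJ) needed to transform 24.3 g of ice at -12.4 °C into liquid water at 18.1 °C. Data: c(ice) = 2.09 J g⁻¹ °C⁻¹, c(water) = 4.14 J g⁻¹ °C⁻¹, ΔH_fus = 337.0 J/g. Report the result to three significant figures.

q1 (heat ice -12.4→0.0 °C): 24.3 × 2.09 × 12.4 = 630 J
q2 (melt at 0 °C): 24.3 × 337.0 = 8189 J
q3 (heat water 0.0→18.1 °C): 24.3 × 4.14 × 18.1 = 1821 J
Total: 630 + 8189 + 1821 = 10640 J = 10.6 kJ

q = 10.6 kJ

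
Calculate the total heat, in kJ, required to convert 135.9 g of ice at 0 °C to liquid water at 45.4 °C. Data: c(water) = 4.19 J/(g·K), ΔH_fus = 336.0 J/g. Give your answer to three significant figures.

q = 71.5 kJ

q1 (melt at 0 °C): 135.9 × 336.0 = 45662 J
q2 (heat water 0.0→45.4 °C): 135.9 × 4.19 × 45.4 = 25852 J
Total: 45662 + 25852 = 71514 J = 71.5 kJ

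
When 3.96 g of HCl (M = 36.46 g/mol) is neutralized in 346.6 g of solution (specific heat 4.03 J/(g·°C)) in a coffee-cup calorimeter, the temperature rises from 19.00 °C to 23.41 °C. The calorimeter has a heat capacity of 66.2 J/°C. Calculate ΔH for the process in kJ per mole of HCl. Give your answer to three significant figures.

|ΔT| = |23.41 − 19.00| = 4.41 °C
|q_surr| = (346.6 × 4.03 + 66.2) × 4.41 = 1462.998 × 4.41 = 6452 J
n(HCl) = 3.96 / 36.46 = 0.1086 mol
Temperature rose, so q_rxn = −|q_surr| = -6.452 kJ
ΔH = q_rxn / n = -59.41 kJ/mol

ΔH = -59.4 kJ/mol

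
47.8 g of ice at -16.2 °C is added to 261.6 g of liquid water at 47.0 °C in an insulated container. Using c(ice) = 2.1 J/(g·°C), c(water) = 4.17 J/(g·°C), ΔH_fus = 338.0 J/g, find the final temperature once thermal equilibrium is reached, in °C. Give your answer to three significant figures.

T_f = 26.0 °C

Heat to bring ice to 0 °C and melt it: q₁ = 47.8×2.1×16.2 + 47.8×338.0 = 17783 J
Heat the water can supply cooling to 0 °C: 261.6×4.17×47.0 = 51271.0 J > q₁, so all ice melts.
Energy balance: 261.6×4.17×(47.0 − T) = 17783 + 47.8×4.17×(T − 0)
1090.872(47.0 − T) = 17783 + 199.326 T
51271.0 − 17783 = 1290.198 T
T = 33488.0 / 1290.198 = 25.96 °C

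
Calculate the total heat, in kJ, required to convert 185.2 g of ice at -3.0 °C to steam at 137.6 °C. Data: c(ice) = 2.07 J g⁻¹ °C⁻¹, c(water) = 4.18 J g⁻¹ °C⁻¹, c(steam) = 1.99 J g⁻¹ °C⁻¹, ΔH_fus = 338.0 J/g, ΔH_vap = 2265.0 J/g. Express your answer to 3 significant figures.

q1 (heat ice -3.0→0.0 °C): 185.2 × 2.07 × 3.0 = 1150 J
q2 (melt at 0 °C): 185.2 × 338.0 = 62598 J
q3 (heat water 0.0→100.0 °C): 185.2 × 4.18 × 100.0 = 77414 J
q4 (vaporize at 100 °C): 185.2 × 2265.0 = 419478 J
q5 (heat steam 100.0→137.6 °C): 185.2 × 1.99 × 37.6 = 13857 J
Total: 1150 + 62598 + 77414 + 419478 + 13857 = 574497 J = 574 kJ

q = 574 kJ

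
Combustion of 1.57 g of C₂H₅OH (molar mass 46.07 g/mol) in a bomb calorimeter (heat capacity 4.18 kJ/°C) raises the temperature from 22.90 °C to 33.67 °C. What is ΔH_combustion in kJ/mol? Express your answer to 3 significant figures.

ΔT = 33.67 − 22.90 = 10.77 °C
q_cal = C_cal × ΔT = 4.18 × 10.77 = 45.0186 kJ
n = 1.57 / 46.07 = 0.03408 mol
q_rxn = −q_cal = -45.0186 kJ
ΔH = -45.0186 / 0.03408 = -1321 kJ/mol

ΔH = -1320 kJ/mol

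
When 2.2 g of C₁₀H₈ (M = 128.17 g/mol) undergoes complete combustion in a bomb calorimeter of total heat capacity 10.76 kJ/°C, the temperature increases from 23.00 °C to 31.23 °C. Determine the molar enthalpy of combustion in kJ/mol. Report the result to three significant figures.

ΔH = -5160 kJ/mol

ΔT = 31.23 − 23.00 = 8.23 °C
q_cal = C_cal × ΔT = 10.76 × 8.23 = 88.5548 kJ
n = 2.2 / 128.17 = 0.01716 mol
q_rxn = −q_cal = -88.5548 kJ
ΔH = -88.5548 / 0.01716 = -5161 kJ/mol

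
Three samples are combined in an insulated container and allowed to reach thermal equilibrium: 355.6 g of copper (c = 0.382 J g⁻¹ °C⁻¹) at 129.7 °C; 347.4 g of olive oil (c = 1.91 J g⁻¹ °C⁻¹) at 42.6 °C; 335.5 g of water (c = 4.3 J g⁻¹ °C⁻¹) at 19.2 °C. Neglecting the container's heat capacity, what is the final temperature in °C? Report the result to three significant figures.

Σ mᵢcᵢ(T − Tᵢ) = 0  ⇒  T = Σ mᵢcᵢTᵢ / Σ mᵢcᵢ
Σ mᵢcᵢ = 355.6×0.382 + 347.4×1.91 + 335.5×4.3 = 2242.0232
Σ mᵢcᵢTᵢ = 135.8392×129.7 + 663.534×42.6 + 1442.65×19.2 = 73584
T = 73584 / 2242.0232 = 32.82 °C

T_f = 32.8 °C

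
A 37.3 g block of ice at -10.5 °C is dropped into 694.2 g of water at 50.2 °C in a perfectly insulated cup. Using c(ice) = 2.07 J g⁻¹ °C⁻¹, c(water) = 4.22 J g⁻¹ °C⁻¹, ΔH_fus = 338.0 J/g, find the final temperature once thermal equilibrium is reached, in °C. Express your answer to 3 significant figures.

T_f = 43.3 °C

Heat to bring ice to 0 °C and melt it: q₁ = 37.3×2.07×10.5 + 37.3×338.0 = 13418 J
Heat the water can supply cooling to 0 °C: 694.2×4.22×50.2 = 147062 J > q₁, so all ice melts.
Energy balance: 694.2×4.22×(50.2 − T) = 13418 + 37.3×4.22×(T − 0)
2929.524(50.2 − T) = 13418 + 157.406 T
147062 − 13418 = 3086.930 T
T = 133644 / 3086.930 = 43.29 °C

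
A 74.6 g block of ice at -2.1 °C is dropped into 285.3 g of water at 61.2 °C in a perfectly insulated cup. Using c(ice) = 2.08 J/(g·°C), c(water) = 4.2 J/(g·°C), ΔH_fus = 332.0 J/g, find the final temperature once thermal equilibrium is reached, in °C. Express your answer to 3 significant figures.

T_f = 31.9 °C

Heat to bring ice to 0 °C and melt it: q₁ = 74.6×2.08×2.1 + 74.6×332.0 = 25093 J
Heat the water can supply cooling to 0 °C: 285.3×4.2×61.2 = 73333.5 J > q₁, so all ice melts.
Energy balance: 285.3×4.2×(61.2 − T) = 25093 + 74.6×4.2×(T − 0)
1198.26(61.2 − T) = 25093 + 313.32 T
73333.5 − 25093 = 1511.58 T
T = 48240.5 / 1511.58 = 31.91 °C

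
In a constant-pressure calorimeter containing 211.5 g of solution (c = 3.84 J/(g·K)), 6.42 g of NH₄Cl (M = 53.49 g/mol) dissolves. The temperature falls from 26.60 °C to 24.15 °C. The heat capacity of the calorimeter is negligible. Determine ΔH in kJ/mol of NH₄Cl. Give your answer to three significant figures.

ΔH = 16.6 kJ/mol

|ΔT| = |24.15 − 26.60| = 2.45 °C
|q_surr| = (211.5 × 3.84) × 2.45 = 812.16 × 2.45 = 1990 J
n(NH₄Cl) = 6.42 / 53.49 = 0.1200 mol
Temperature fell, so q_rxn = +|q_surr| = 1.990 kJ
ΔH = q_rxn / n = 16.58 kJ/mol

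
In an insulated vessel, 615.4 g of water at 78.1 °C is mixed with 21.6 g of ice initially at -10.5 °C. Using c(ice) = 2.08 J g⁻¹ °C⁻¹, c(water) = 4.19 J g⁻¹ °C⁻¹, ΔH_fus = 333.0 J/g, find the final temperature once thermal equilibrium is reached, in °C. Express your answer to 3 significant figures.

Heat to bring ice to 0 °C and melt it: q₁ = 21.6×2.08×10.5 + 21.6×333.0 = 7664.5 J
Heat the water can supply cooling to 0 °C: 615.4×4.19×78.1 = 201383 J > q₁, so all ice melts.
Energy balance: 615.4×4.19×(78.1 − T) = 7664.5 + 21.6×4.19×(T − 0)
2578.526(78.1 − T) = 7664.5 + 90.504 T
201383 − 7664.5 = 2669.030 T
T = 193718.5 / 2669.030 = 72.58 °C

T_f = 72.6 °C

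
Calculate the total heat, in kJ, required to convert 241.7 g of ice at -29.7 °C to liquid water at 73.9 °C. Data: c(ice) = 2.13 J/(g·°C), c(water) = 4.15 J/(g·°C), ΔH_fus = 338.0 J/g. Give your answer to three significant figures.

q1 (heat ice -29.7→0.0 °C): 241.7 × 2.13 × 29.7 = 15290 J
q2 (melt at 0 °C): 241.7 × 338.0 = 81695 J
q3 (heat water 0.0→73.9 °C): 241.7 × 4.15 × 73.9 = 74126 J
Total: 15290 + 81695 + 74126 = 171111 J = 171 kJ

q = 171 kJ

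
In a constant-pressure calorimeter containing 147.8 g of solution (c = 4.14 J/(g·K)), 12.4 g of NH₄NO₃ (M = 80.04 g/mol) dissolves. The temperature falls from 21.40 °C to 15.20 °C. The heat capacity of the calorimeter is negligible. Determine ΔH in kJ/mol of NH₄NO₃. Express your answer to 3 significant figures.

|ΔT| = |15.20 − 21.40| = 6.20 °C
|q_surr| = (147.8 × 4.14) × 6.20 = 611.892 × 6.20 = 3794 J
n(NH₄NO₃) = 12.4 / 80.04 = 0.1549 mol
Temperature fell, so q_rxn = +|q_surr| = 3.794 kJ
ΔH = q_rxn / n = 24.49 kJ/mol

ΔH = 24.5 kJ/mol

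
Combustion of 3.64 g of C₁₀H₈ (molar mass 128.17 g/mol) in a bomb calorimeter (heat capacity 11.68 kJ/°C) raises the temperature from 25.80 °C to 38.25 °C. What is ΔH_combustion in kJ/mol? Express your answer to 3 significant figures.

ΔH = -5120 kJ/mol

ΔT = 38.25 − 25.80 = 12.45 °C
q_cal = C_cal × ΔT = 11.68 × 12.45 = 145.416 kJ
n = 3.64 / 128.17 = 0.02840 mol
q_rxn = −q_cal = -145.416 kJ
ΔH = -145.416 / 0.02840 = -5120 kJ/mol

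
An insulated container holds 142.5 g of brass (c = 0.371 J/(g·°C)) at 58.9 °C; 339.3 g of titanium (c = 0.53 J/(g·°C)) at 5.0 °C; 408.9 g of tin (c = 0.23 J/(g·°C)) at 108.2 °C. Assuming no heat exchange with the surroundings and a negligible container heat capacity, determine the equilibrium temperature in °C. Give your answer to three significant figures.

T_f = 43.4 °C

Σ mᵢcᵢ(T − Tᵢ) = 0  ⇒  T = Σ mᵢcᵢTᵢ / Σ mᵢcᵢ
Σ mᵢcᵢ = 142.5×0.371 + 339.3×0.53 + 408.9×0.23 = 326.7435
Σ mᵢcᵢTᵢ = 52.8675×58.9 + 179.829×5.0 + 94.047×108.2 = 14189
T = 14189 / 326.7435 = 43.43 °C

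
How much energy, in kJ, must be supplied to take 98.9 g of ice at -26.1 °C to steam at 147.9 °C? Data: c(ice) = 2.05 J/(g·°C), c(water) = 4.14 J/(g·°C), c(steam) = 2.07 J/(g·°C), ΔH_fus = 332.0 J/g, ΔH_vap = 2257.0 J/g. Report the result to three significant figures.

q = 312 kJ

q1 (heat ice -26.1→0.0 °C): 98.9 × 2.05 × 26.1 = 5292 J
q2 (melt at 0 °C): 98.9 × 332.0 = 32835 J
q3 (heat water 0.0→100.0 °C): 98.9 × 4.14 × 100.0 = 40945 J
q4 (vaporize at 100 °C): 98.9 × 2257.0 = 223217 J
q5 (heat steam 100.0→147.9 °C): 98.9 × 2.07 × 47.9 = 9806 J
Total: 5292 + 32835 + 40945 + 223217 + 9806 = 312095 J = 312 kJ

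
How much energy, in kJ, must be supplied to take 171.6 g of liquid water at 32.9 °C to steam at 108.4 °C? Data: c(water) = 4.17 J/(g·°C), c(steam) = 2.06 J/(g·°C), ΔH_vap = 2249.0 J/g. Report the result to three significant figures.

q1 (heat water 32.9→100.0 °C): 171.6 × 4.17 × 67.1 = 48015 J
q2 (vaporize at 100 °C): 171.6 × 2249.0 = 385928 J
q3 (heat steam 100.0→108.4 °C): 171.6 × 2.06 × 8.4 = 2969 J
Total: 48015 + 385928 + 2969 = 436912 J = 437 kJ

q = 437 kJ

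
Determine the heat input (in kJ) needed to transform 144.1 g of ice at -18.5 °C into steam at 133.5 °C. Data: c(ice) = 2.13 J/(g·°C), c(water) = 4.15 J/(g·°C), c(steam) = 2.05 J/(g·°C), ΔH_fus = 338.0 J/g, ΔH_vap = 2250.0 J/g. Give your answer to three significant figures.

q = 448 kJ

q1 (heat ice -18.5→0.0 °C): 144.1 × 2.13 × 18.5 = 5678 J
q2 (melt at 0 °C): 144.1 × 338.0 = 48706 J
q3 (heat water 0.0→100.0 °C): 144.1 × 4.15 × 100.0 = 59802 J
q4 (vaporize at 100 °C): 144.1 × 2250.0 = 324225 J
q5 (heat steam 100.0→133.5 °C): 144.1 × 2.05 × 33.5 = 9896 J
Total: 5678 + 48706 + 59802 + 324225 + 9896 = 448307 J = 448 kJ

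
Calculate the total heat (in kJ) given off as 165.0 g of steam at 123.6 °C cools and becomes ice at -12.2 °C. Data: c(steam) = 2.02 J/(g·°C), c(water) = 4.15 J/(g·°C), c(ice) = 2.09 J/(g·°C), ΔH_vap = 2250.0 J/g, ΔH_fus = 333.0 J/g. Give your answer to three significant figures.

q = 507 kJ

q1 (cool steam 123.6→100 °C): 165.0 × 2.02 × 23.6 = 7866 J
q2 (condense at 100 °C): 165.0 × 2250.0 = 371250 J
q3 (cool water 100→0 °C): 165.0 × 4.15 × 100.0 = 68475 J
q4 (freeze at 0 °C): 165.0 × 333.0 = 54945 J
q5 (cool ice 0→-12.2 °C): 165.0 × 2.09 × 12.2 = 4207 J
Total: 7866 + 371250 + 68475 + 54945 + 4207 = 506743 J = 507 kJ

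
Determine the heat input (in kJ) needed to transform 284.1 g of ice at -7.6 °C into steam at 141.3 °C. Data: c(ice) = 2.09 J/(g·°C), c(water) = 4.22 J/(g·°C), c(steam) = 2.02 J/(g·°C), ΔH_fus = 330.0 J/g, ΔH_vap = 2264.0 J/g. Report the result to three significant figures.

q = 885 kJ

q1 (heat ice -7.6→0.0 °C): 284.1 × 2.09 × 7.6 = 4513 J
q2 (melt at 0 °C): 284.1 × 330.0 = 93753 J
q3 (heat water 0.0→100.0 °C): 284.1 × 4.22 × 100.0 = 119890 J
q4 (vaporize at 100 °C): 284.1 × 2264.0 = 643202 J
q5 (heat steam 100.0→141.3 °C): 284.1 × 2.02 × 41.3 = 23701 J
Total: 4513 + 93753 + 119890 + 643202 + 23701 = 885059 J = 885 kJ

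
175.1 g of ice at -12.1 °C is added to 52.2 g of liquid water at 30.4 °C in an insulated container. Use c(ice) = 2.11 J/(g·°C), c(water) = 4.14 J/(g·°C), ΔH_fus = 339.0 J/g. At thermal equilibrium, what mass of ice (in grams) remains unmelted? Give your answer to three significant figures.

m_ice remaining = 169 g

Heat to warm all ice to 0 °C: 175.1×2.11×12.1 = 4470.5 J
Heat released by water cooling to 0 °C: 52.2×4.14×30.4 = 6569.7 J
6569.7 J < 4470.5 + 175.1×339.0 = 63829.4 J, so not all ice melts; final T = 0 °C.
Heat left for melting: 6569.7 − 4470.5 = 2099.2 J
Mass melted = 2099.2 / 339.0 = 6.192 g
Ice remaining = 175.1 − 6.192 = 168.908 g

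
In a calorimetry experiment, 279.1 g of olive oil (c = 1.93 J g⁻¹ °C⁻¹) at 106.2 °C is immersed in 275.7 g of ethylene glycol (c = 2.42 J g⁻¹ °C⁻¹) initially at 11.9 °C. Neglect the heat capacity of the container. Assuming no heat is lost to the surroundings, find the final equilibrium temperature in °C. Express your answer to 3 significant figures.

T_f = 54.0 °C

Heat lost by olive oil = heat gained by ethylene glycol.
(279.1)(1.93)(106.2 − T) = (275.7)(2.42)(T − 11.9)
538.663 (106.2 − T) = 667.194 (T − 11.9)
57206 − 538.663 T = 667.194 T − 7939.6
65145.6 = 1205.857 T
T = 54.02 °C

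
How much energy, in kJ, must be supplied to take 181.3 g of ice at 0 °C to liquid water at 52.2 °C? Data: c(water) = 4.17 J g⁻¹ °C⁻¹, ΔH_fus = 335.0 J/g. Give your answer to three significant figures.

q = 100 kJ

q1 (melt at 0 °C): 181.3 × 335.0 = 60736 J
q2 (heat water 0.0→52.2 °C): 181.3 × 4.17 × 52.2 = 39464 J
Total: 60736 + 39464 = 100200 J = 100 kJ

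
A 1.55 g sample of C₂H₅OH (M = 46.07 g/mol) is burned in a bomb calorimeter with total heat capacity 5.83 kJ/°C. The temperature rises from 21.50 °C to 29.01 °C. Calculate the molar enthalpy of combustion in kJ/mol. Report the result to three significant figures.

ΔT = 29.01 − 21.50 = 7.51 °C
q_cal = C_cal × ΔT = 5.83 × 7.51 = 43.7833 kJ
n = 1.55 / 46.07 = 0.03364 mol
q_rxn = −q_cal = -43.7833 kJ
ΔH = -43.7833 / 0.03364 = -1302 kJ/mol

ΔH = -1300 kJ/mol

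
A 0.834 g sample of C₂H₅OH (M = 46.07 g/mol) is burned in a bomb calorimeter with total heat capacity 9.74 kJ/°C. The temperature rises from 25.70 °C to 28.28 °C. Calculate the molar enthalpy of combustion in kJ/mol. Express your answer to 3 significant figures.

ΔH = -1390 kJ/mol

ΔT = 28.28 − 25.70 = 2.58 °C
q_cal = C_cal × ΔT = 9.74 × 2.58 = 25.1292 kJ
n = 0.834 / 46.07 = 0.01810 mol
q_rxn = −q_cal = -25.1292 kJ
ΔH = -25.1292 / 0.01810 = -1388 kJ/mol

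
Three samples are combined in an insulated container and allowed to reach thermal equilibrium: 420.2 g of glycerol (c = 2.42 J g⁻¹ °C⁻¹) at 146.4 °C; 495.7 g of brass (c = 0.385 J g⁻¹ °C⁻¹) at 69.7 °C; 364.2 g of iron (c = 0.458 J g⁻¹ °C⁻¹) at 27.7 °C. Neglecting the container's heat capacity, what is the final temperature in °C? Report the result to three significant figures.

T_f = 121 °C

Σ mᵢcᵢ(T − Tᵢ) = 0  ⇒  T = Σ mᵢcᵢTᵢ / Σ mᵢcᵢ
Σ mᵢcᵢ = 420.2×2.42 + 495.7×0.385 + 364.2×0.458 = 1374.5321
Σ mᵢcᵢTᵢ = 1016.884×146.4 + 190.8445×69.7 + 166.8036×27.7 = 166790
T = 166790 / 1374.5321 = 121.3 °C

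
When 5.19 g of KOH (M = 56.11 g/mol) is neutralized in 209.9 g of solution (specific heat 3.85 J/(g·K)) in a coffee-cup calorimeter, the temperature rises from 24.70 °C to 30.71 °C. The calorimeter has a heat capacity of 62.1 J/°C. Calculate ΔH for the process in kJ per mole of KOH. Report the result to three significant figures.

ΔH = -56.5 kJ/mol

|ΔT| = |30.71 − 24.70| = 6.01 °C
|q_surr| = (209.9 × 3.85 + 62.1) × 6.01 = 870.215 × 6.01 = 5230 J
n(KOH) = 5.19 / 56.11 = 0.09250 mol
Temperature rose, so q_rxn = −|q_surr| = -5.230 kJ
ΔH = q_rxn / n = -56.54 kJ/mol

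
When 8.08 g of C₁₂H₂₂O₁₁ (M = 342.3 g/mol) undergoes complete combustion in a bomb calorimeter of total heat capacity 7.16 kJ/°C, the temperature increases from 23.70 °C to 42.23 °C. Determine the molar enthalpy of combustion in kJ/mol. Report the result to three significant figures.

ΔT = 42.23 − 23.70 = 18.53 °C
q_cal = C_cal × ΔT = 7.16 × 18.53 = 132.6748 kJ
n = 8.08 / 342.3 = 0.02361 mol
q_rxn = −q_cal = -132.6748 kJ
ΔH = -132.6748 / 0.02361 = -5619 kJ/mol

ΔH = -5620 kJ/mol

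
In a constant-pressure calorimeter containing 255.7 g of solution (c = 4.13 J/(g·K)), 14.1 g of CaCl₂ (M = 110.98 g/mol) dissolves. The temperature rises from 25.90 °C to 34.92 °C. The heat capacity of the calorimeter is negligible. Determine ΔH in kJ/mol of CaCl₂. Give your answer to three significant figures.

|ΔT| = |34.92 − 25.90| = 9.02 °C
|q_surr| = (255.7 × 4.13) × 9.02 = 1056.041 × 9.02 = 9525 J
n(CaCl₂) = 14.1 / 110.98 = 0.1270 mol
Temperature rose, so q_rxn = −|q_surr| = -9.525 kJ
ΔH = q_rxn / n = -75.00 kJ/mol

ΔH = -75.0 kJ/mol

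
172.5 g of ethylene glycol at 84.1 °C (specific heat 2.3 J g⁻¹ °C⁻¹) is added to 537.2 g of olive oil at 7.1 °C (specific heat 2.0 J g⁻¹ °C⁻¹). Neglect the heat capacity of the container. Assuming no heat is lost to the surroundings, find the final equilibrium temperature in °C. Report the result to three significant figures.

T_f = 27.9 °C

Heat lost by ethylene glycol = heat gained by olive oil.
(172.5)(2.3)(84.1 − T) = (537.2)(2.0)(T − 7.1)
396.75 (84.1 − T) = 1074.4 (T − 7.1)
33367 − 396.75 T = 1074.4 T − 7628.2
40995.2 = 1471.15 T
T = 27.87 °C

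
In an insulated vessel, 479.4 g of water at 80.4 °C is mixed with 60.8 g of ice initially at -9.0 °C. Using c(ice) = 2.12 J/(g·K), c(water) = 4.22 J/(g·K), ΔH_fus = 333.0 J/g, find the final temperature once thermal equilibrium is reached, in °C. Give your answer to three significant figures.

Heat to bring ice to 0 °C and melt it: q₁ = 60.8×2.12×9.0 + 60.8×333.0 = 21406 J
Heat the water can supply cooling to 0 °C: 479.4×4.22×80.4 = 162655 J > q₁, so all ice melts.
Energy balance: 479.4×4.22×(80.4 − T) = 21406 + 60.8×4.22×(T − 0)
2023.068(80.4 − T) = 21406 + 256.576 T
162655 − 21406 = 2279.644 T
T = 141249 / 2279.644 = 61.96 °C

T_f = 62.0 °C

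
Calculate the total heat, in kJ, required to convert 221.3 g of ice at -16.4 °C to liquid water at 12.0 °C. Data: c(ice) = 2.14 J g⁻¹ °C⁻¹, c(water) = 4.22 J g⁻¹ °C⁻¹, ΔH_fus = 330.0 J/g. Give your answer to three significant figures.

q = 92.0 kJ

q1 (heat ice -16.4→0.0 °C): 221.3 × 2.14 × 16.4 = 7767 J
q2 (melt at 0 °C): 221.3 × 330.0 = 73029 J
q3 (heat water 0.0→12.0 °C): 221.3 × 4.22 × 12.0 = 11207 J
Total: 7767 + 73029 + 11207 = 92003 J = 92.0 kJ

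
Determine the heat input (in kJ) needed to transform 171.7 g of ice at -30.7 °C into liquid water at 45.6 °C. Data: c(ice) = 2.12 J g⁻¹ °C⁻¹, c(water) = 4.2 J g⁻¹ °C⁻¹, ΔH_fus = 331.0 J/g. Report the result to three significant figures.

q1 (heat ice -30.7→0.0 °C): 171.7 × 2.12 × 30.7 = 11175 J
q2 (melt at 0 °C): 171.7 × 331.0 = 56833 J
q3 (heat water 0.0→45.6 °C): 171.7 × 4.2 × 45.6 = 32884 J
Total: 11175 + 56833 + 32884 = 100892 J = 101 kJ

q = 101 kJ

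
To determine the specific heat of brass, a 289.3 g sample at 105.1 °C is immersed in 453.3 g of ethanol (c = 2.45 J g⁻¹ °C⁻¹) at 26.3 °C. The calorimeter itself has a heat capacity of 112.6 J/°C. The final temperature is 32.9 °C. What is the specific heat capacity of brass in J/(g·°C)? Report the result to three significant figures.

q_gained = (453.3 × 2.45 + 112.6) × (32.9 − 26.3) = 8073.02 J
q_lost = 289.3 × c × (105.1 − 32.9) = 20887.46 c
Set equal: c = 8073.02 / 20887.46 = 0.387 J/(g·°C)

c = 0.387 J/(g·°C)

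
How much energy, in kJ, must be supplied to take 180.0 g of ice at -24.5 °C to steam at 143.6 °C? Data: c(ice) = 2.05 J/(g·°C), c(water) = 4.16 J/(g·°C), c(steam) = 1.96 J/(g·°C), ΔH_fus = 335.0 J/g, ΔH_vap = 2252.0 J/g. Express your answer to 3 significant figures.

q1 (heat ice -24.5→0.0 °C): 180.0 × 2.05 × 24.5 = 9041 J
q2 (melt at 0 °C): 180.0 × 335.0 = 60300 J
q3 (heat water 0.0→100.0 °C): 180.0 × 4.16 × 100.0 = 74880 J
q4 (vaporize at 100 °C): 180.0 × 2252.0 = 405360 J
q5 (heat steam 100.0→143.6 °C): 180.0 × 1.96 × 43.6 = 15382 J
Total: 9041 + 60300 + 74880 + 405360 + 15382 = 564963 J = 565 kJ

q = 565 kJ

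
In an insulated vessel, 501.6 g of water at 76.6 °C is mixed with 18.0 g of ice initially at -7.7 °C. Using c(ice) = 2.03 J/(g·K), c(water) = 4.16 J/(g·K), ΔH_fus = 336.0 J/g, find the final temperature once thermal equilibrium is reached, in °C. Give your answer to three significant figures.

Heat to bring ice to 0 °C and melt it: q₁ = 18.0×2.03×7.7 + 18.0×336.0 = 6329.4 J
Heat the water can supply cooling to 0 °C: 501.6×4.16×76.6 = 159838 J > q₁, so all ice melts.
Energy balance: 501.6×4.16×(76.6 − T) = 6329.4 + 18.0×4.16×(T − 0)
2086.656(76.6 − T) = 6329.4 + 74.88 T
159838 − 6329.4 = 2161.536 T
T = 153508.6 / 2161.536 = 71.02 °C

T_f = 71.0 °C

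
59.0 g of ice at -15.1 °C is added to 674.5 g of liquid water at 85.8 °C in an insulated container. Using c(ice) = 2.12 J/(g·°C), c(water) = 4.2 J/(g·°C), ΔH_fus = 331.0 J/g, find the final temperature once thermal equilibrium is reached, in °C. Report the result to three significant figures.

T_f = 71.9 °C

Heat to bring ice to 0 °C and melt it: q₁ = 59.0×2.12×15.1 + 59.0×331.0 = 21418 J
Heat the water can supply cooling to 0 °C: 674.5×4.2×85.8 = 243063 J > q₁, so all ice melts.
Energy balance: 674.5×4.2×(85.8 − T) = 21418 + 59.0×4.2×(T − 0)
2832.9(85.8 − T) = 21418 + 247.8 T
243063 − 21418 = 3080.7 T
T = 221645 / 3080.7 = 71.946 °C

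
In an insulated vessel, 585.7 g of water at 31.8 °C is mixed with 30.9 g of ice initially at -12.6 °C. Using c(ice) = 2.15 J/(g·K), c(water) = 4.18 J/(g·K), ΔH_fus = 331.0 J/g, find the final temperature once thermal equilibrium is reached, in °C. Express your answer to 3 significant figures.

Heat to bring ice to 0 °C and melt it: q₁ = 30.9×2.15×12.6 + 30.9×331.0 = 11065 J
Heat the water can supply cooling to 0 °C: 585.7×4.18×31.8 = 77853.6 J > q₁, so all ice melts.
Energy balance: 585.7×4.18×(31.8 − T) = 11065 + 30.9×4.18×(T − 0)
2448.226(31.8 − T) = 11065 + 129.162 T
77853.6 − 11065 = 2577.388 T
T = 66788.6 / 2577.388 = 25.91 °C

T_f = 25.9 °C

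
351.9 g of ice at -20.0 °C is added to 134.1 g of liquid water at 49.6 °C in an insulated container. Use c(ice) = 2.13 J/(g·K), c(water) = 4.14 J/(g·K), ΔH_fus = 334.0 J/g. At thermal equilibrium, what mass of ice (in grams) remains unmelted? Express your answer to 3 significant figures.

Heat to warm all ice to 0 °C: 351.9×2.13×20.0 = 14991 J
Heat released by water cooling to 0 °C: 134.1×4.14×49.6 = 27537 J
27537 J < 14991 + 351.9×334.0 = 132525.6 J, so not all ice melts; final T = 0 °C.
Heat left for melting: 27537 − 14991 = 12546 J
Mass melted = 12546 / 334.0 = 37.56 g
Ice remaining = 351.9 − 37.56 = 314.34 g

m_ice remaining = 314 g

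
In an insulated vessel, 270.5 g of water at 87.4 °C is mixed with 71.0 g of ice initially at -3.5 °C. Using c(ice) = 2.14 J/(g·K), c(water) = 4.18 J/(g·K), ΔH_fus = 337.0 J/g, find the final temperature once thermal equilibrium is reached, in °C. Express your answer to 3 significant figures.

Heat to bring ice to 0 °C and melt it: q₁ = 71.0×2.14×3.5 + 71.0×337.0 = 24459 J
Heat the water can supply cooling to 0 °C: 270.5×4.18×87.4 = 98822.3 J > q₁, so all ice melts.
Energy balance: 270.5×4.18×(87.4 − T) = 24459 + 71.0×4.18×(T − 0)
1130.69(87.4 − T) = 24459 + 296.78 T
98822.3 − 24459 = 1427.47 T
T = 74363.3 / 1427.47 = 52.09 °C

T_f = 52.1 °C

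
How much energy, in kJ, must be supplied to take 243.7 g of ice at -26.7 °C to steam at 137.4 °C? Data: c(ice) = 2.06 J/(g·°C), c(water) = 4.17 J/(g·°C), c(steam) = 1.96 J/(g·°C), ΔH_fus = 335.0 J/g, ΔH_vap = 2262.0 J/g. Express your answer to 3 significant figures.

q1 (heat ice -26.7→0.0 °C): 243.7 × 2.06 × 26.7 = 13404 J
q2 (melt at 0 °C): 243.7 × 335.0 = 81640 J
q3 (heat water 0.0→100.0 °C): 243.7 × 4.17 × 100.0 = 101623 J
q4 (vaporize at 100 °C): 243.7 × 2262.0 = 551249 J
q5 (heat steam 100.0→137.4 °C): 243.7 × 1.96 × 37.4 = 17864 J
Total: 13404 + 81640 + 101623 + 551249 + 17864 = 765780 J = 766 kJ

q = 766 kJ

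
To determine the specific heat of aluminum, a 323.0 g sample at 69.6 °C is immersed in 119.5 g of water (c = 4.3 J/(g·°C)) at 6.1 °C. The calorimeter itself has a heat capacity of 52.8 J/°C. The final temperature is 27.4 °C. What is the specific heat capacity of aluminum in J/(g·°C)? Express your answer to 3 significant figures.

c = 0.885 J/(g·°C)

q_gained = (119.5 × 4.3 + 52.8) × (27.4 − 6.1) = 12069.6 J
q_lost = 323.0 × c × (69.6 − 27.4) = 13630.6 c
Set equal: c = 12069.6 / 13630.6 = 0.885 J/(g·°C)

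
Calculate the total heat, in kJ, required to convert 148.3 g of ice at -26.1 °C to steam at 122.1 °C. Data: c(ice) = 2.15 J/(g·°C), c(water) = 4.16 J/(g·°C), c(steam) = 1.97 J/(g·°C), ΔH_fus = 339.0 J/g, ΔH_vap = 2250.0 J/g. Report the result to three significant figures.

q1 (heat ice -26.1→0.0 °C): 148.3 × 2.15 × 26.1 = 8322 J
q2 (melt at 0 °C): 148.3 × 339.0 = 50274 J
q3 (heat water 0.0→100.0 °C): 148.3 × 4.16 × 100.0 = 61693 J
q4 (vaporize at 100 °C): 148.3 × 2250.0 = 333675 J
q5 (heat steam 100.0→122.1 °C): 148.3 × 1.97 × 22.1 = 6457 J
Total: 8322 + 50274 + 61693 + 333675 + 6457 = 460421 J = 460 kJ

q = 460 kJ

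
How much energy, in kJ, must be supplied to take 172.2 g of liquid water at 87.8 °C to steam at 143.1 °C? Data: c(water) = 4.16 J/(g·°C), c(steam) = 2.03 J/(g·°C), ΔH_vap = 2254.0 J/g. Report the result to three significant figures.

q1 (heat water 87.8→100.0 °C): 172.2 × 4.16 × 12.2 = 8739 J
q2 (vaporize at 100 °C): 172.2 × 2254.0 = 388139 J
q3 (heat steam 100.0→143.1 °C): 172.2 × 2.03 × 43.1 = 15066 J
Total: 8739 + 388139 + 15066 = 411944 J = 412 kJ

q = 412 kJ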